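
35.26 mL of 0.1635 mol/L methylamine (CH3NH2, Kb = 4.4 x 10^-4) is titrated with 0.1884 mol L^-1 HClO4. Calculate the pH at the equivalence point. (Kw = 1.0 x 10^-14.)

n(CH3NH2) = 0.1635 x 0.03526 = 0.005765 mol; V(HClO4) at equivalence = 0.005765/0.1884 = 0.03060 L.
At equivalence the base is fully converted to CH3NH3+; total volume = 0.06586 L, so [CH3NH3+] = 0.005765/0.06586 = 0.08753 M.
Ka(CH3NH3+) = Kw/Kb = 1.0e-14 / 4.4 x 10^-4 = 2.27e-11.
[H^+] = sqrt(Ka x [CH3NH3+]) = sqrt(2.27e-11 x 0.08753) = 1.41e-6 M.
pH = -log(1.41e-6) = 5.85.

5.85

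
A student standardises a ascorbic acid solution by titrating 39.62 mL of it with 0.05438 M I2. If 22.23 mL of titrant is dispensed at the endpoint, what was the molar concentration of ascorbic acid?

n(I2) = 0.05438 x 0.02223 = 0.001209 mol.
From the balanced equation, 1 mol I2 reacts with 1 mol ascorbic acid, so n(ascorbic acid) = 0.001209 x 1/1 = 0.001209 mol.
[ascorbic acid] = 0.001209 / 0.03962 L = 0.0305 M.

0.0305 M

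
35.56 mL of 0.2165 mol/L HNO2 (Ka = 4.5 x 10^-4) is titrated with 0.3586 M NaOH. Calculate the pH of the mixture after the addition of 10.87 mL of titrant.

Initial n(HNO2) = 0.2165 x 0.03556 = 0.007699 mol.
n(NaOH) added = 0.3586 x 0.01087 = 0.003898 mol, converting that many moles of HNO2 to NO2-.
Remaining n(HNO2) = 0.003801 mol; n(NO2-) = 0.003898 mol.
By Henderson-Hasselbalch, pH = pKa + log([A^-]/[HA]) = 3.35 + log(0.003898/0.003801) = 3.35 + (+0.01) = 3.36.

3.36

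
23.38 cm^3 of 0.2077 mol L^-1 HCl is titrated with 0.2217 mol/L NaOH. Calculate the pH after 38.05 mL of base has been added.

12.77

n(acid) = 0.2077 x 0.02338 = 0.004856 mol; n(NaOH) added = 0.2217 x 0.03805 = 0.008436 mol.
Base is in excess by 0.008436 - 0.004856 = 0.003580 mol in a total volume of 0.06143 L.
[OH^-] = 0.003580/0.06143 = 0.05827 M, so pOH = 1.23 and pH = 14.00 - 1.23 = 12.77.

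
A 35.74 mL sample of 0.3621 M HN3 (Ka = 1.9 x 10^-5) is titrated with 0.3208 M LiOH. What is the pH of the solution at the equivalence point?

8.98

n(HN3) = 0.3621 x 0.03574 = 0.01294 mol; V(LiOH) at equivalence = 0.01294/0.3208 = 0.04034 L.
At equivalence all the acid is converted to N3-; total volume = 0.03574 + 0.04034 = 0.07608 L, so [N3-] = 0.01294/0.07608 = 0.1701 M.
Kb = Kw/Ka = 1.0e-14 / 1.9 x 10^-5 = 5.26e-10.
[OH^-] = sqrt(Kb x [N3-]) = sqrt(5.26e-10 x 0.1701) = 9.46e-6 M.
pOH = 5.02, so pH = 14.00 - 5.02 = 8.98.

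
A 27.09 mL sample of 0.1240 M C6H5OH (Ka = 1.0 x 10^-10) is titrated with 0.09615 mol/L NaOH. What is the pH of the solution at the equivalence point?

n(C6H5OH) = 0.1240 x 0.02709 = 0.003359 mol; V(NaOH) at equivalence = 0.003359/0.09615 = 0.03494 L.
At equivalence all the acid is converted to C6H5O-; total volume = 0.02709 + 0.03494 = 0.06203 L, so [C6H5O-] = 0.003359/0.06203 = 0.05416 M.
Kb = Kw/Ka = 1.0e-14 / 1.0 x 10^-10 = 0.000100.
[OH^-] = sqrt(Kb x [C6H5O-]) = sqrt(0.000100 x 0.05416) = 0.00233 M.
pOH = 2.63, so pH = 14.00 - 2.63 = 11.37.

11.37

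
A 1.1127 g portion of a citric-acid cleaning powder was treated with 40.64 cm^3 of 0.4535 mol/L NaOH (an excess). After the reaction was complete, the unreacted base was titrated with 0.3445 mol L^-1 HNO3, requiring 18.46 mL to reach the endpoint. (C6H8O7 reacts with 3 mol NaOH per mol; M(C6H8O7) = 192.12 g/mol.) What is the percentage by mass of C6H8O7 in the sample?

69.5%

Total n(NaOH) added = 0.4535 x 0.04064 = 0.01843 mol.
n(HNO3) used = 0.3445 x 0.01846 = 0.006359 mol, which equals the excess n(NaOH).
So n(NaOH) consumed by the sample = 0.01843 - 0.006359 = 0.01207 mol.
n(C6H8O7) = 0.01207 / 3 = 0.004024 mol.
mass C6H8O7 = 0.004024 x 192.12 = 0.7730 g, so %C6H8O7 = 0.7730/1.1127 x 100 = 69.5%.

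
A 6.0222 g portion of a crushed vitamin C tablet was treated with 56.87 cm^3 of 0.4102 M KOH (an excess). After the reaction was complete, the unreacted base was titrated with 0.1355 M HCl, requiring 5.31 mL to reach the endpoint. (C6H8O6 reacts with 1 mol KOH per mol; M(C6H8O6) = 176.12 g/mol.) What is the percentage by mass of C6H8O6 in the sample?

Total n(KOH) added = 0.4102 x 0.05687 = 0.02333 mol.
n(HCl) used = 0.1355 x 0.005310 = 0.0007195 mol, which equals the excess n(KOH).
So n(KOH) consumed by the sample = 0.02333 - 0.0007195 = 0.02261 mol.
n(C6H8O6) = 0.02261 / 1 = 0.02261 mol.
mass C6H8O6 = 0.02261 x 176.12 = 3.982 g, so %C6H8O6 = 3.982/6.0222 x 100 = 66.1%.

66.1%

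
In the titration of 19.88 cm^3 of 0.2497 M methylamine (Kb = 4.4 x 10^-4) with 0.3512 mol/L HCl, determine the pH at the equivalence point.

n(CH3NH2) = 0.2497 x 0.01988 = 0.004964 mol; V(HCl) at equivalence = 0.004964/0.3512 = 0.01413 L.
At equivalence the base is fully converted to CH3NH3+; total volume = 0.03401 L, so [CH3NH3+] = 0.004964/0.03401 = 0.1459 M.
Ka(CH3NH3+) = Kw/Kb = 1.0e-14 / 4.4 x 10^-4 = 2.27e-11.
[H^+] = sqrt(Ka x [CH3NH3+]) = sqrt(2.27e-11 x 0.1459) = 1.82e-6 M.
pH = -log(1.82e-6) = 5.74.

5.74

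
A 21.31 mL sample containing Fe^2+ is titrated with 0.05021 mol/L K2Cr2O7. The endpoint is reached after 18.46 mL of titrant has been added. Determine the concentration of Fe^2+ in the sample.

0.261 M

n(K2Cr2O7) = 0.05021 x 0.01846 = 0.0009269 mol.
From the balanced equation, 1 mol K2Cr2O7 reacts with 6 mol Fe^2+, so n(Fe^2+) = 0.0009269 x 6/1 = 0.005561 mol.
[Fe^2+] = 0.005561 / 0.02131 L = 0.261 M.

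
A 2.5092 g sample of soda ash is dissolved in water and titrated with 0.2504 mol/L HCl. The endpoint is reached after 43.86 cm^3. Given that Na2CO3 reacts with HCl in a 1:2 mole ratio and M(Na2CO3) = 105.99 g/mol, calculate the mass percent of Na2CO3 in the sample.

n(HCl) = 0.2504 x 0.04386 = 0.01098 mol.
n(Na2CO3) = 0.01098 / 2 = 0.005491 mol.
mass of Na2CO3 = 0.005491 x 105.99 = 0.5820 g.
% purity = 0.5820 / 2.5092 x 100 = 23.2%.

23.2%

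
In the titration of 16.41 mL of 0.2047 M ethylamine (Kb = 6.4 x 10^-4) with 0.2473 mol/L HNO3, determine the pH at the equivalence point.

5.88

n(C2H5NH2) = 0.2047 x 0.01641 = 0.003359 mol; V(HNO3) at equivalence = 0.003359/0.2473 = 0.01358 L.
At equivalence the base is fully converted to C2H5NH3+; total volume = 0.02999 L, so [C2H5NH3+] = 0.003359/0.02999 = 0.1120 M.
Ka(C2H5NH3+) = Kw/Kb = 1.0e-14 / 6.4 x 10^-4 = 1.56e-11.
[H^+] = sqrt(Ka x [C2H5NH3+]) = sqrt(1.56e-11 x 0.1120) = 1.32e-6 M.
pH = -log(1.32e-6) = 5.88.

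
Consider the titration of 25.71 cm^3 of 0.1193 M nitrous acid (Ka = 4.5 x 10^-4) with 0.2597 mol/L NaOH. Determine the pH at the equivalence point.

n(HNO2) = 0.1193 x 0.02571 = 0.003067 mol; V(NaOH) at equivalence = 0.003067/0.2597 = 0.01181 L.
At equivalence all the acid is converted to NO2-; total volume = 0.02571 + 0.01181 = 0.03752 L, so [NO2-] = 0.003067/0.03752 = 0.08175 M.
Kb = Kw/Ka = 1.0e-14 / 4.5 x 10^-4 = 2.22e-11.
[OH^-] = sqrt(Kb x [NO2-]) = sqrt(2.22e-11 x 0.08175) = 1.35e-6 M.
pOH = 5.87, so pH = 14.00 - 5.87 = 8.13.

8.13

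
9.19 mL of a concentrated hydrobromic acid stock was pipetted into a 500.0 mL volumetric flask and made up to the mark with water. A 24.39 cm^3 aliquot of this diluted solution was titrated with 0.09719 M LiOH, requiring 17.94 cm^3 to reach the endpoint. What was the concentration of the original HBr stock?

3.89 M

n(LiOH) = 0.09719 x 0.01794 = 0.001744 mol.
n(HBr) in the aliquot = 0.001744 mol.
[diluted HBr] = 0.001744 / 0.02439 = 0.07149 M.
Dilution factor = 500.0/9.190 = 54.41, so [stock] = 0.07149 x 54.41 = 3.89 M.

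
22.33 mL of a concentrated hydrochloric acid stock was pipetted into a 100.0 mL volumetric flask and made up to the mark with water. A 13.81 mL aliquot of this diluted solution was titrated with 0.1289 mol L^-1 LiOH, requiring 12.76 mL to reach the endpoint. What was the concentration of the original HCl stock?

n(LiOH) = 0.1289 x 0.01276 = 0.001645 mol.
n(HCl) in the aliquot = 0.001645 mol.
[diluted HCl] = 0.001645 / 0.01381 = 0.1191 M.
Dilution factor = 100.0/22.33 = 4.478, so [stock] = 0.1191 x 4.478 = 0.533 M.

0.533 M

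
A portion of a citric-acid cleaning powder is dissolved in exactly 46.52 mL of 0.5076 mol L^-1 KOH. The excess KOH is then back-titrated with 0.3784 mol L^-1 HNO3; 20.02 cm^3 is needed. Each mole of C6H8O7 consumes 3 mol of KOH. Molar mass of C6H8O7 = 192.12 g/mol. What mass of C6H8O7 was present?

Total n(KOH) added = 0.5076 x 0.04652 = 0.02361 mol.
n(HNO3) used = 0.3784 x 0.02002 = 0.007576 mol, which equals the excess n(KOH).
So n(KOH) consumed by the sample = 0.02361 - 0.007576 = 0.01604 mol.
n(C6H8O7) = 0.01604 / 3 = 0.005346 mol.
mass = 0.005346 mol x 192.12 g/mol = 1.03 g.

1.03 g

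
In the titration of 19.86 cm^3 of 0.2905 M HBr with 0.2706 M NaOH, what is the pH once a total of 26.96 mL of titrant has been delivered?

n(acid) = 0.2905 x 0.01986 = 0.005769 mol; n(NaOH) added = 0.2706 x 0.02696 = 0.007295 mol.
Base is in excess by 0.007295 - 0.005769 = 0.001526 mol in a total volume of 0.04682 L.
[OH^-] = 0.001526/0.04682 = 0.03259 M, so pOH = 1.49 and pH = 14.00 - 1.49 = 12.51.

12.51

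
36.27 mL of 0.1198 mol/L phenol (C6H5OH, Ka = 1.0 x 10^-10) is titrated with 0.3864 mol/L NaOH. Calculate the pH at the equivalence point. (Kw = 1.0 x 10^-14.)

11.48

n(C6H5OH) = 0.1198 x 0.03627 = 0.004345 mol; V(NaOH) at equivalence = 0.004345/0.3864 = 0.01125 L.
At equivalence all the acid is converted to C6H5O-; total volume = 0.03627 + 0.01125 = 0.04752 L, so [C6H5O-] = 0.004345/0.04752 = 0.09145 M.
Kb = Kw/Ka = 1.0e-14 / 1.0 x 10^-10 = 0.000100.
[OH^-] = sqrt(Kb x [C6H5O-]) = sqrt(0.000100 x 0.09145) = 0.00302 M.
pOH = 2.52, so pH = 14.00 - 2.52 = 11.48.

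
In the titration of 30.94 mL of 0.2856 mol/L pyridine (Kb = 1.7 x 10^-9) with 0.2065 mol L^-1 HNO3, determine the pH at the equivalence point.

n(C5H5N) = 0.2856 x 0.03094 = 0.008836 mol; V(HNO3) at equivalence = 0.008836/0.2065 = 0.04279 L.
At equivalence the base is fully converted to C5H5NH+; total volume = 0.07373 L, so [C5H5NH+] = 0.008836/0.07373 = 0.1198 M.
Ka(C5H5NH+) = Kw/Kb = 1.0e-14 / 1.7 x 10^-9 = 5.88e-6.
[H^+] = sqrt(Ka x [C5H5NH+]) = sqrt(5.88e-6 x 0.1198) = 0.000840 M.
pH = -log(0.000840) = 3.08.

3.08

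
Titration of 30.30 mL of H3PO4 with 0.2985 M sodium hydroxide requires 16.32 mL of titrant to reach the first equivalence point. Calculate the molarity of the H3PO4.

0.161 M

n(NaOH) = 0.2985 x 0.01632 = 0.004872 mol.
At the first equivalence point, 1 mol OH^- react per mol H3PO4, so n(H3PO4) = 0.004872 / 1 = 0.004872 mol.
[H3PO4] = 0.004872 / 0.03030 L = 0.161 M.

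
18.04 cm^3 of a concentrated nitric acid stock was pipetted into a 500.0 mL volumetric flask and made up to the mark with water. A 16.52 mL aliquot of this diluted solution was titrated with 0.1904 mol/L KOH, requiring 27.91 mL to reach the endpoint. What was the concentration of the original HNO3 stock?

n(KOH) = 0.1904 x 0.02791 = 0.005314 mol.
n(HNO3) in the aliquot = 0.005314 mol.
[diluted HNO3] = 0.005314 / 0.01652 = 0.3217 M.
Dilution factor = 500.0/18.04 = 27.72, so [stock] = 0.3217 x 27.72 = 8.92 M.

8.92 M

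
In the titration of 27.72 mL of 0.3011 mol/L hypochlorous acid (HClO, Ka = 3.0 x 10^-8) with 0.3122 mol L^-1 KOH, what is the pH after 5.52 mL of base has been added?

6.94

Initial n(HClO) = 0.3011 x 0.02772 = 0.008346 mol.
n(KOH) added = 0.3122 x 0.005520 = 0.001723 mol, converting that many moles of HClO to ClO-.
Remaining n(HClO) = 0.006623 mol; n(ClO-) = 0.001723 mol.
By Henderson-Hasselbalch, pH = pKa + log([A^-]/[HA]) = 7.52 + log(0.001723/0.006623) = 7.52 + (-0.58) = 6.94.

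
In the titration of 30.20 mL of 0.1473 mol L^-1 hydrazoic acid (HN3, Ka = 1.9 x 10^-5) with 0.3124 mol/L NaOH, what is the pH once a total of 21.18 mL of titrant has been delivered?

12.63

n(acid) = 0.1473 x 0.03020 = 0.004448 mol; n(NaOH) added = 0.3124 x 0.02118 = 0.006617 mol.
Base is in excess by 0.006617 - 0.004448 = 0.002168 mol in a total volume of 0.05138 L.
[OH^-] = 0.002168/0.05138 = 0.04220 M, so pOH = 1.37 and pH = 14.00 - 1.37 = 12.63.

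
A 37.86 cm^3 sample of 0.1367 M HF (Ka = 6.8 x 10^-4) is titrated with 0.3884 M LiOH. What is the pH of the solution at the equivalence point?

n(HF) = 0.1367 x 0.03786 = 0.005175 mol; V(LiOH) at equivalence = 0.005175/0.3884 = 0.01333 L.
At equivalence all the acid is converted to F-; total volume = 0.03786 + 0.01333 = 0.05119 L, so [F-] = 0.005175/0.05119 = 0.1011 M.
Kb = Kw/Ka = 1.0e-14 / 6.8 x 10^-4 = 1.47e-11.
[OH^-] = sqrt(Kb x [F-]) = sqrt(1.47e-11 x 0.1011) = 1.22e-6 M.
pOH = 5.91, so pH = 14.00 - 5.91 = 8.09.

8.09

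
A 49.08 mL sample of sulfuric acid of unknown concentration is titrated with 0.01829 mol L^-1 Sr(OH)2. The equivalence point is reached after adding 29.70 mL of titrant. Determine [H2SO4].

0.0111 M

n(Sr(OH)2) delivered = 0.01829 x 0.02970 = 0.0005432 mol.
For a 1:1 reaction, n(H2SO4) = 0.0005432 mol.
[H2SO4] = 0.0005432 mol / 0.04908 L = 0.0111 M.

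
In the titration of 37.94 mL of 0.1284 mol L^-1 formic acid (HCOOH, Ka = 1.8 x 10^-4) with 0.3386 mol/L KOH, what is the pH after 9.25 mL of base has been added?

Initial n(HCOOH) = 0.1284 x 0.03794 = 0.004871 mol.
n(KOH) added = 0.3386 x 0.009250 = 0.003132 mol, converting that many moles of HCOOH to HCOO-.
Remaining n(HCOOH) = 0.001739 mol; n(HCOO-) = 0.003132 mol.
By Henderson-Hasselbalch, pH = pKa + log([A^-]/[HA]) = 3.74 + log(0.003132/0.001739) = 3.74 + (+0.26) = 4.00.

4.00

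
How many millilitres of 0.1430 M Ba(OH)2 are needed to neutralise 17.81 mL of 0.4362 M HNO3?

n(HNO3) = 0.4362 mol/L x 0.01781 L = 0.007769 mol.
The neutralisation is 2 HNO3 : 1 Ba(OH)2, so n(Ba(OH)2) = 0.007769 x 1/2 = 0.003884 mol.
V(Ba(OH)2) = 0.003884 / 0.1430 = 0.02716 L = 27.2 mL.

27.2 mL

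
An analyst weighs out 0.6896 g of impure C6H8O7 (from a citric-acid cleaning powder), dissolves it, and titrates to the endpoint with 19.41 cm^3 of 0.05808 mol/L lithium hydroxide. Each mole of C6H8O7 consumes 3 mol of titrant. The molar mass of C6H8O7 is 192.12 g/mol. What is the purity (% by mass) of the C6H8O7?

n(LiOH) = 0.05808 x 0.01941 = 0.001127 mol.
n(C6H8O7) = 0.001127 / 3 = 0.0003758 mol.
mass of C6H8O7 = 0.0003758 x 192.12 = 0.07219 g.
% purity = 0.07219 / 0.6896 x 100 = 10.5%.

10.5%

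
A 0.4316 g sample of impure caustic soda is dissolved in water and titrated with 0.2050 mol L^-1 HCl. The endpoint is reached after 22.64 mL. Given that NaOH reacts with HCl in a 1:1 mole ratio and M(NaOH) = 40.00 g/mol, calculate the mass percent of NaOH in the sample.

43.0%

n(HCl) = 0.2050 x 0.02264 = 0.004641 mol.
n(NaOH) = 0.004641 / 1 = 0.004641 mol.
mass of NaOH = 0.004641 x 40.00 = 0.1856 g.
% purity = 0.1856 / 0.4316 x 100 = 43.0%.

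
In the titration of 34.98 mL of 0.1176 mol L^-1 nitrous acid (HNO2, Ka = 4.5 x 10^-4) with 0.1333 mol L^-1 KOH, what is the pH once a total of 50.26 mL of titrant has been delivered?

12.48

n(acid) = 0.1176 x 0.03498 = 0.004114 mol; n(KOH) added = 0.1333 x 0.05026 = 0.006700 mol.
Base is in excess by 0.006700 - 0.004114 = 0.002586 mol in a total volume of 0.08524 L.
[OH^-] = 0.002586/0.08524 = 0.03034 M, so pOH = 1.52 and pH = 14.00 - 1.52 = 12.48.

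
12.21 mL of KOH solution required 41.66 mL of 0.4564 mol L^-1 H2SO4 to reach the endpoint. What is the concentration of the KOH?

n(H2SO4) delivered = 0.4564 x 0.04166 = 0.01901 mol.
The reaction is 2 KOH + 1 H2SO4, so n(KOH) = 0.01901 x 2/1 = 0.03803 mol.
[KOH] = 0.03803 mol / 0.01221 L = 3.11 M.

3.11 M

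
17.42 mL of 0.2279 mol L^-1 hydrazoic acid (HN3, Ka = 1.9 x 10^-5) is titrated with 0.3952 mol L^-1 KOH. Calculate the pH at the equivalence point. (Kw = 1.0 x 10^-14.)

8.94

n(HN3) = 0.2279 x 0.01742 = 0.003970 mol; V(KOH) at equivalence = 0.003970/0.3952 = 0.01005 L.
At equivalence all the acid is converted to N3-; total volume = 0.01742 + 0.01005 = 0.02747 L, so [N3-] = 0.003970/0.02747 = 0.1445 M.
Kb = Kw/Ka = 1.0e-14 / 1.9 x 10^-5 = 5.26e-10.
[OH^-] = sqrt(Kb x [N3-]) = sqrt(5.26e-10 x 0.1445) = 8.72e-6 M.
pOH = 5.06, so pH = 14.00 - 5.06 = 8.94.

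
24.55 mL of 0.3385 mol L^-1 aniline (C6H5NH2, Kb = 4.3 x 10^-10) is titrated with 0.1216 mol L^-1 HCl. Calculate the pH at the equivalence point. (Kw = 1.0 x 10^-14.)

n(C6H5NH2) = 0.3385 x 0.02455 = 0.008310 mol; V(HCl) at equivalence = 0.008310/0.1216 = 0.06834 L.
At equivalence the base is fully converted to C6H5NH3+; total volume = 0.09289 L, so [C6H5NH3+] = 0.008310/0.09289 = 0.08946 M.
Ka(C6H5NH3+) = Kw/Kb = 1.0e-14 / 4.3 x 10^-10 = 2.33e-5.
[H^+] = sqrt(Ka x [C6H5NH3+]) = sqrt(2.33e-5 x 0.08946) = 0.00144 M.
pH = -log(0.00144) = 2.84.

2.84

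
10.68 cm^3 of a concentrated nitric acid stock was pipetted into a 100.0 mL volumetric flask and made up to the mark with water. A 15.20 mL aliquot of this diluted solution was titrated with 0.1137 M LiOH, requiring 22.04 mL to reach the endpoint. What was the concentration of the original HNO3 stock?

1.54 M

n(LiOH) = 0.1137 x 0.02204 = 0.002506 mol.
n(HNO3) in the aliquot = 0.002506 mol.
[diluted HNO3] = 0.002506 / 0.01520 = 0.1649 M.
Dilution factor = 100.0/10.68 = 9.363, so [stock] = 0.1649 x 9.363 = 1.54 M.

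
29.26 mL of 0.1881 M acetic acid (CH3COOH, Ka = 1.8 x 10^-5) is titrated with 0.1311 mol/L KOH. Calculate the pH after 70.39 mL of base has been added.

12.57

n(acid) = 0.1881 x 0.02926 = 0.005504 mol; n(KOH) added = 0.1311 x 0.07039 = 0.009228 mol.
Base is in excess by 0.009228 - 0.005504 = 0.003724 mol in a total volume of 0.09965 L.
[OH^-] = 0.003724/0.09965 = 0.03737 M, so pOH = 1.43 and pH = 14.00 - 1.43 = 12.57.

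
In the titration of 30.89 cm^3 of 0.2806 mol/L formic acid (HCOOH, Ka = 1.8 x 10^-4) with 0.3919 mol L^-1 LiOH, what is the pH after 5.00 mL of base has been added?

Initial n(HCOOH) = 0.2806 x 0.03089 = 0.008668 mol.
n(LiOH) added = 0.3919 x 0.005000 = 0.001960 mol, converting that many moles of HCOOH to HCOO-.
Remaining n(HCOOH) = 0.006708 mol; n(HCOO-) = 0.001960 mol.
By Henderson-Hasselbalch, pH = pKa + log([A^-]/[HA]) = 3.74 + log(0.001960/0.006708) = 3.74 + (-0.53) = 3.21.

3.21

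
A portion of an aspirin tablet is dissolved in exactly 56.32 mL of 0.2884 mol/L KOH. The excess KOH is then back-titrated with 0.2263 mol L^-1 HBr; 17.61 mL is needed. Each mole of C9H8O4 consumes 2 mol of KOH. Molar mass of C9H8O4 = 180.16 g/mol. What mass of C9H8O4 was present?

1.10 g

Total n(KOH) added = 0.2884 x 0.05632 = 0.01624 mol.
n(HBr) used = 0.2263 x 0.01761 = 0.003985 mol, which equals the excess n(KOH).
So n(KOH) consumed by the sample = 0.01624 - 0.003985 = 0.01226 mol.
n(C9H8O4) = 0.01226 / 2 = 0.006129 mol.
mass = 0.006129 mol x 180.16 g/mol = 1.10 g.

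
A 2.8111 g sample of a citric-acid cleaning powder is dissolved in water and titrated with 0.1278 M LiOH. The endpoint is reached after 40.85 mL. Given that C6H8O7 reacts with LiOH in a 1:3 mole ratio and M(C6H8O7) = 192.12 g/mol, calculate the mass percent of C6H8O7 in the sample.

11.9%

n(LiOH) = 0.1278 x 0.04085 = 0.005221 mol.
n(C6H8O7) = 0.005221 / 3 = 0.001740 mol.
mass of C6H8O7 = 0.001740 x 192.12 = 0.3343 g.
% purity = 0.3343 / 2.8111 x 100 = 11.9%.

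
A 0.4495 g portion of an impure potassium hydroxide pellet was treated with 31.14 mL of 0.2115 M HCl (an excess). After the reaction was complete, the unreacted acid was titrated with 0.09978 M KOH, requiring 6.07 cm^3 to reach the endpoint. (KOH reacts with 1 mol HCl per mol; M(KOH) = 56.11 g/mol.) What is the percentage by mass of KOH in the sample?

Total n(HCl) added = 0.2115 x 0.03114 = 0.006586 mol.
n(KOH) used = 0.09978 x 0.006070 = 0.0006057 mol, which equals the excess n(HCl).
So n(HCl) consumed by the sample = 0.006586 - 0.0006057 = 0.005980 mol.
n(KOH) = 0.005980 / 1 = 0.005980 mol.
mass KOH = 0.005980 x 56.11 = 0.3356 g, so %KOH = 0.3356/0.4495 x 100 = 74.7%.

74.7%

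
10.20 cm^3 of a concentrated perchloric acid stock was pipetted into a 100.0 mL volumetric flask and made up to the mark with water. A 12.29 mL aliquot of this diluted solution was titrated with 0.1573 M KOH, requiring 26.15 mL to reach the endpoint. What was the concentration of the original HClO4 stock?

3.28 M

n(KOH) = 0.1573 x 0.02615 = 0.004113 mol.
n(HClO4) in the aliquot = 0.004113 mol.
[diluted HClO4] = 0.004113 / 0.01229 = 0.3347 M.
Dilution factor = 100.0/10.20 = 9.804, so [stock] = 0.3347 x 9.804 = 3.28 M.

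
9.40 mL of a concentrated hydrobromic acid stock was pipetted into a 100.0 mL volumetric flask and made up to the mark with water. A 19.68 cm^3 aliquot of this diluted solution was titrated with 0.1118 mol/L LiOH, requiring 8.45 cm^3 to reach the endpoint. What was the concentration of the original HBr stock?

n(LiOH) = 0.1118 x 0.008450 = 0.0009447 mol.
n(HBr) in the aliquot = 0.0009447 mol.
[diluted HBr] = 0.0009447 / 0.01968 = 0.04800 M.
Dilution factor = 100.0/9.400 = 10.64, so [stock] = 0.04800 x 10.64 = 0.511 M.

0.511 M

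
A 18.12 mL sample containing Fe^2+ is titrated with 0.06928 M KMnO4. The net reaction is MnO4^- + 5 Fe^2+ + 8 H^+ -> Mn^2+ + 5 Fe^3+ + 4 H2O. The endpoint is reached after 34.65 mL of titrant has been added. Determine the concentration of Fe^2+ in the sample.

0.662 M

n(KMnO4) = 0.06928 x 0.03465 = 0.002401 mol.
From the balanced equation, 1 mol KMnO4 reacts with 5 mol Fe^2+, so n(Fe^2+) = 0.002401 x 5/1 = 0.01200 mol.
[Fe^2+] = 0.01200 / 0.01812 L = 0.662 M.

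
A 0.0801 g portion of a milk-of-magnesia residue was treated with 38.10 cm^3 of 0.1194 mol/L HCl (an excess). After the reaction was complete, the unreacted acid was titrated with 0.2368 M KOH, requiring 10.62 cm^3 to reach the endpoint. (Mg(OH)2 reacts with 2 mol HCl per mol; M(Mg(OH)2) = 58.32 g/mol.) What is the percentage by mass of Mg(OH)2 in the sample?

Total n(HCl) added = 0.1194 x 0.03810 = 0.004549 mol.
n(KOH) used = 0.2368 x 0.01062 = 0.002515 mol, which equals the excess n(HCl).
So n(HCl) consumed by the sample = 0.004549 - 0.002515 = 0.002034 mol.
n(Mg(OH)2) = 0.002034 / 2 = 0.001017 mol.
mass Mg(OH)2 = 0.001017 x 58.32 = 0.05932 g, so %Mg(OH)2 = 0.05932/0.0801 x 100 = 74.1%.

74.1%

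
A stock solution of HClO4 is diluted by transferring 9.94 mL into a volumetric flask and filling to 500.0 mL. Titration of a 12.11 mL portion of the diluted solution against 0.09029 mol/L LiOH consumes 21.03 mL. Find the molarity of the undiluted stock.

7.89 M

n(LiOH) = 0.09029 x 0.02103 = 0.001899 mol.
n(HClO4) in the aliquot = 0.001899 mol.
[diluted HClO4] = 0.001899 / 0.01211 = 0.1568 M.
Dilution factor = 500.0/9.940 = 50.30, so [stock] = 0.1568 x 50.30 = 7.89 M.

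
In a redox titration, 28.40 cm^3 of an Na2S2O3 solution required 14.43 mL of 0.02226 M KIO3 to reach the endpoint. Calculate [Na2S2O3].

0.0679 M

n(KIO3) = 0.02226 x 0.01443 = 0.0003212 mol.
From the balanced equation, 1 mol KIO3 reacts with 6 mol Na2S2O3, so n(Na2S2O3) = 0.0003212 x 6/1 = 0.001927 mol.
[Na2S2O3] = 0.001927 / 0.02840 L = 0.0679 M.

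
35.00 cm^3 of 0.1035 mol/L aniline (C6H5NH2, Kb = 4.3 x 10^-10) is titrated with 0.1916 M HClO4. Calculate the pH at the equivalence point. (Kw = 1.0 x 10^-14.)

2.90

n(C6H5NH2) = 0.1035 x 0.03500 = 0.003622 mol; V(HClO4) at equivalence = 0.003622/0.1916 = 0.01891 L.
At equivalence the base is fully converted to C6H5NH3+; total volume = 0.05391 L, so [C6H5NH3+] = 0.003622/0.05391 = 0.06720 M.
Ka(C6H5NH3+) = Kw/Kb = 1.0e-14 / 4.3 x 10^-10 = 2.33e-5.
[H^+] = sqrt(Ka x [C6H5NH3+]) = sqrt(2.33e-5 x 0.06720) = 0.00125 M.
pH = -log(0.00125) = 2.90.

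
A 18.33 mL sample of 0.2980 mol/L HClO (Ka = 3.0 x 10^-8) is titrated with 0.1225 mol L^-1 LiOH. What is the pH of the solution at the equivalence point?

10.23

n(HClO) = 0.2980 x 0.01833 = 0.005462 mol; V(LiOH) at equivalence = 0.005462/0.1225 = 0.04459 L.
At equivalence all the acid is converted to ClO-; total volume = 0.01833 + 0.04459 = 0.06292 L, so [ClO-] = 0.005462/0.06292 = 0.08681 M.
Kb = Kw/Ka = 1.0e-14 / 3.0 x 10^-8 = 3.33e-7.
[OH^-] = sqrt(Kb x [ClO-]) = sqrt(3.33e-7 x 0.08681) = 0.000170 M.
pOH = 3.77, so pH = 14.00 - 3.77 = 10.23.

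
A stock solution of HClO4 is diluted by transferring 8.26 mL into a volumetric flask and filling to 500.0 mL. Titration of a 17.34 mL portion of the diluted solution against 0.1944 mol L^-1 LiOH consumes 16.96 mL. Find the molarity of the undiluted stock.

n(LiOH) = 0.1944 x 0.01696 = 0.003297 mol.
n(HClO4) in the aliquot = 0.003297 mol.
[diluted HClO4] = 0.003297 / 0.01734 = 0.1901 M.
Dilution factor = 500.0/8.260 = 60.53, so [stock] = 0.1901 x 60.53 = 11.5 M.

11.5 M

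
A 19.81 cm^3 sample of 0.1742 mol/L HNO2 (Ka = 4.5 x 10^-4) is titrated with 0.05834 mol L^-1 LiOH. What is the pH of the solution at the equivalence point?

7.99

n(HNO2) = 0.1742 x 0.01981 = 0.003451 mol; V(LiOH) at equivalence = 0.003451/0.05834 = 0.05915 L.
At equivalence all the acid is converted to NO2-; total volume = 0.01981 + 0.05915 = 0.07896 L, so [NO2-] = 0.003451/0.07896 = 0.04370 M.
Kb = Kw/Ka = 1.0e-14 / 4.5 x 10^-4 = 2.22e-11.
[OH^-] = sqrt(Kb x [NO2-]) = sqrt(2.22e-11 x 0.04370) = 9.85e-7 M.
pOH = 6.01, so pH = 14.00 - 6.01 = 7.99.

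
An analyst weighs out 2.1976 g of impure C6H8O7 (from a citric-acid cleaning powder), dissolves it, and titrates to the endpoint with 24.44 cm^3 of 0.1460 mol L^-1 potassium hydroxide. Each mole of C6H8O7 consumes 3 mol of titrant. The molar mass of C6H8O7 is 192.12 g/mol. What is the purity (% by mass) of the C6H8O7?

10.4%

n(KOH) = 0.1460 x 0.02444 = 0.003568 mol.
n(C6H8O7) = 0.003568 / 3 = 0.001189 mol.
mass of C6H8O7 = 0.001189 x 192.12 = 0.2285 g.
% purity = 0.2285 / 2.1976 x 100 = 10.4%.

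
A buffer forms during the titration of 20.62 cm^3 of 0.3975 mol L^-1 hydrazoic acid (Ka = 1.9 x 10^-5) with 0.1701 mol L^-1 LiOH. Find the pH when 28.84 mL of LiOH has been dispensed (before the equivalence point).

Initial n(HN3) = 0.3975 x 0.02062 = 0.008196 mol.
n(LiOH) added = 0.1701 x 0.02884 = 0.004906 mol, converting that many moles of HN3 to N3-.
Remaining n(HN3) = 0.003291 mol; n(N3-) = 0.004906 mol.
By Henderson-Hasselbalch, pH = pKa + log([A^-]/[HA]) = 4.72 + log(0.004906/0.003291) = 4.72 + (+0.17) = 4.89.

4.89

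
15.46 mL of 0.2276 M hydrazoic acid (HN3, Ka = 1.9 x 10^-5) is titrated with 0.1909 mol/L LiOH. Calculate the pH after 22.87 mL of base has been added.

12.34

n(acid) = 0.2276 x 0.01546 = 0.003519 mol; n(LiOH) added = 0.1909 x 0.02287 = 0.004366 mol.
Base is in excess by 0.004366 - 0.003519 = 0.0008472 mol in a total volume of 0.03833 L.
[OH^-] = 0.0008472/0.03833 = 0.02210 M, so pOH = 1.66 and pH = 14.00 - 1.66 = 12.34.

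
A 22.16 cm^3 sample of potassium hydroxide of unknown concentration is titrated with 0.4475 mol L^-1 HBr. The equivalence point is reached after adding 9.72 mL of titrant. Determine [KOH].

n(HBr) delivered = 0.4475 x 0.009720 = 0.004350 mol.
For a 1:1 reaction, n(KOH) = 0.004350 mol.
[KOH] = 0.004350 mol / 0.02216 L = 0.196 M.

0.196 M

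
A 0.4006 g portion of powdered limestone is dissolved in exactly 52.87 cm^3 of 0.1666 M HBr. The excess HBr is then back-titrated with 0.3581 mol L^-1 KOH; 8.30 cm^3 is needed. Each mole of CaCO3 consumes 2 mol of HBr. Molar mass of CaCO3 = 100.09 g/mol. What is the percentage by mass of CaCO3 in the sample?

Total n(HBr) added = 0.1666 x 0.05287 = 0.008808 mol.
n(KOH) used = 0.3581 x 0.008300 = 0.002972 mol, which equals the excess n(HBr).
So n(HBr) consumed by the sample = 0.008808 - 0.002972 = 0.005836 mol.
n(CaCO3) = 0.005836 / 2 = 0.002918 mol.
mass CaCO3 = 0.002918 x 100.09 = 0.2921 g, so %CaCO3 = 0.2921/0.4006 x 100 = 72.9%.

72.9%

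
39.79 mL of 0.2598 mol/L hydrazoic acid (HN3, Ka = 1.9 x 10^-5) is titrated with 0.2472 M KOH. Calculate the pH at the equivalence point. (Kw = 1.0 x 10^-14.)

8.91

n(HN3) = 0.2598 x 0.03979 = 0.01034 mol; V(KOH) at equivalence = 0.01034/0.2472 = 0.04182 L.
At equivalence all the acid is converted to N3-; total volume = 0.03979 + 0.04182 = 0.08161 L, so [N3-] = 0.01034/0.08161 = 0.1267 M.
Kb = Kw/Ka = 1.0e-14 / 1.9 x 10^-5 = 5.26e-10.
[OH^-] = sqrt(Kb x [N3-]) = sqrt(5.26e-10 x 0.1267) = 8.17e-6 M.
pOH = 5.09, so pH = 14.00 - 5.09 = 8.91.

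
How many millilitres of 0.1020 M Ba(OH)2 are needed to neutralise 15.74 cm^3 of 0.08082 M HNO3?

6.24 mL

n(HNO3) = 0.08082 mol/L x 0.01574 L = 0.001272 mol.
The neutralisation is 2 HNO3 : 1 Ba(OH)2, so n(Ba(OH)2) = 0.001272 x 1/2 = 0.0006361 mol.
V(Ba(OH)2) = 0.0006361 / 0.1020 = 0.006236 L = 6.24 mL.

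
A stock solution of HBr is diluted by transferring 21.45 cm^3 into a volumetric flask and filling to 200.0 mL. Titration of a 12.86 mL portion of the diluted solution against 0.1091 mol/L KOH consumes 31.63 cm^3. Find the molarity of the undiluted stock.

n(KOH) = 0.1091 x 0.03163 = 0.003451 mol.
n(HBr) in the aliquot = 0.003451 mol.
[diluted HBr] = 0.003451 / 0.01286 = 0.2683 M.
Dilution factor = 200.0/21.45 = 9.324, so [stock] = 0.2683 x 9.324 = 2.50 M.

2.50 M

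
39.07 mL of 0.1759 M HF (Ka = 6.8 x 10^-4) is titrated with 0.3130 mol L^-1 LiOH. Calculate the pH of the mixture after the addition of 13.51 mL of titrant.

Initial n(HF) = 0.1759 x 0.03907 = 0.006872 mol.
n(LiOH) added = 0.3130 x 0.01351 = 0.004229 mol, converting that many moles of HF to F-.
Remaining n(HF) = 0.002644 mol; n(F-) = 0.004229 mol.
By Henderson-Hasselbalch, pH = pKa + log([A^-]/[HA]) = 3.17 + log(0.004229/0.002644) = 3.17 + (+0.20) = 3.37.

3.37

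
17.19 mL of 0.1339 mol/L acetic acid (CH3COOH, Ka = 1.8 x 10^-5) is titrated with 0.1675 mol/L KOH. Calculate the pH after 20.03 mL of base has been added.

12.45

n(acid) = 0.1339 x 0.01719 = 0.002302 mol; n(KOH) added = 0.1675 x 0.02003 = 0.003355 mol.
Base is in excess by 0.003355 - 0.002302 = 0.001053 mol in a total volume of 0.03722 L.
[OH^-] = 0.001053/0.03722 = 0.02830 M, so pOH = 1.55 and pH = 14.00 - 1.55 = 12.45.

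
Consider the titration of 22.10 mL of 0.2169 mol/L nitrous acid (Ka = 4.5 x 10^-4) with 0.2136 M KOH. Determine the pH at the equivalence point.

n(HNO2) = 0.2169 x 0.02210 = 0.004793 mol; V(KOH) at equivalence = 0.004793/0.2136 = 0.02244 L.
At equivalence all the acid is converted to NO2-; total volume = 0.02210 + 0.02244 = 0.04454 L, so [NO2-] = 0.004793/0.04454 = 0.1076 M.
Kb = Kw/Ka = 1.0e-14 / 4.5 x 10^-4 = 2.22e-11.
[OH^-] = sqrt(Kb x [NO2-]) = sqrt(2.22e-11 x 0.1076) = 1.55e-6 M.
pOH = 5.81, so pH = 14.00 - 5.81 = 8.19.

8.19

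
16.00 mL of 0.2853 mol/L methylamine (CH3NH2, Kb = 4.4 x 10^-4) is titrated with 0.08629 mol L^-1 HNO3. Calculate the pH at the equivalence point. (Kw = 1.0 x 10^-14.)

n(CH3NH2) = 0.2853 x 0.01600 = 0.004565 mol; V(HNO3) at equivalence = 0.004565/0.08629 = 0.05290 L.
At equivalence the base is fully converted to CH3NH3+; total volume = 0.06890 L, so [CH3NH3+] = 0.004565/0.06890 = 0.06625 M.
Ka(CH3NH3+) = Kw/Kb = 1.0e-14 / 4.4 x 10^-4 = 2.27e-11.
[H^+] = sqrt(Ka x [CH3NH3+]) = sqrt(2.27e-11 x 0.06625) = 1.23e-6 M.
pH = -log(1.23e-6) = 5.91.

5.91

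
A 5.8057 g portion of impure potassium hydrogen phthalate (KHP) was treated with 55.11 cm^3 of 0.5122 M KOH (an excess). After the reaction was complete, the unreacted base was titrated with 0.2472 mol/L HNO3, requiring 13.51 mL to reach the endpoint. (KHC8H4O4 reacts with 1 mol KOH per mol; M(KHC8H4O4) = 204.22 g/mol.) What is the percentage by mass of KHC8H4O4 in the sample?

87.5%

Total n(KOH) added = 0.5122 x 0.05511 = 0.02823 mol.
n(HNO3) used = 0.2472 x 0.01351 = 0.003340 mol, which equals the excess n(KOH).
So n(KOH) consumed by the sample = 0.02823 - 0.003340 = 0.02489 mol.
n(KHC8H4O4) = 0.02489 / 1 = 0.02489 mol.
mass KHC8H4O4 = 0.02489 x 204.22 = 5.083 g, so %KHC8H4O4 = 5.083/5.8057 x 100 = 87.5%.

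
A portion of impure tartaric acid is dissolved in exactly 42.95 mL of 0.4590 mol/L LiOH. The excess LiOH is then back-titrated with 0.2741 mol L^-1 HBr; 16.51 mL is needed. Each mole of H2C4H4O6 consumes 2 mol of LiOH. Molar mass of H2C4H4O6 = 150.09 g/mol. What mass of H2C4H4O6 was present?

Total n(LiOH) added = 0.4590 x 0.04295 = 0.01971 mol.
n(HBr) used = 0.2741 x 0.01651 = 0.004525 mol, which equals the excess n(LiOH).
So n(LiOH) consumed by the sample = 0.01971 - 0.004525 = 0.01519 mol.
n(H2C4H4O6) = 0.01519 / 2 = 0.007594 mol.
mass = 0.007594 mol x 150.09 g/mol = 1.14 g.

1.14 g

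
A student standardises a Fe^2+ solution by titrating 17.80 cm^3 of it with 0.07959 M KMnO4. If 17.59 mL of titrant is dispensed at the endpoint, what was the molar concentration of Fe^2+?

0.393 M

n(KMnO4) = 0.07959 x 0.01759 = 0.001400 mol.
From the balanced equation, 1 mol KMnO4 reacts with 5 mol Fe^2+, so n(Fe^2+) = 0.001400 x 5/1 = 0.007000 mol.
[Fe^2+] = 0.007000 / 0.01780 L = 0.393 M.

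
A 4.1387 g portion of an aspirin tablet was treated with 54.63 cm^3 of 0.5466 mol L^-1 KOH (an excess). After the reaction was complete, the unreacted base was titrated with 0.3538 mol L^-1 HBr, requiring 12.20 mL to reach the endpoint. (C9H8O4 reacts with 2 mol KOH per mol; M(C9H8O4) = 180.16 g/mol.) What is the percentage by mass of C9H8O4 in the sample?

55.6%

Total n(KOH) added = 0.5466 x 0.05463 = 0.02986 mol.
n(HBr) used = 0.3538 x 0.01220 = 0.004316 mol, which equals the excess n(KOH).
So n(KOH) consumed by the sample = 0.02986 - 0.004316 = 0.02554 mol.
n(C9H8O4) = 0.02554 / 2 = 0.01277 mol.
mass C9H8O4 = 0.01277 x 180.16 = 2.301 g, so %C9H8O4 = 2.301/4.1387 x 100 = 55.6%.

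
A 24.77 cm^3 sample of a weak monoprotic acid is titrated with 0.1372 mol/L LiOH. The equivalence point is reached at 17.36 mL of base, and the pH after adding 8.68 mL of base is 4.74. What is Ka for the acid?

8.68 mL is half of the equivalence volume, so this is the half-equivalence point where [HA] = [A^-].
At half-equivalence pH = pKa, so pKa = 4.74.
Ka = 10^(-4.74) = 1.8 x 10^-5.

1.8 x 10^-5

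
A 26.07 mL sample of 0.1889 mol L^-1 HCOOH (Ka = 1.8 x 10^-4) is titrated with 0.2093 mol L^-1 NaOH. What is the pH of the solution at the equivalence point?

8.37

n(HCOOH) = 0.1889 x 0.02607 = 0.004925 mol; V(NaOH) at equivalence = 0.004925/0.2093 = 0.02353 L.
At equivalence all the acid is converted to HCOO-; total volume = 0.02607 + 0.02353 = 0.04960 L, so [HCOO-] = 0.004925/0.04960 = 0.09929 M.
Kb = Kw/Ka = 1.0e-14 / 1.8 x 10^-4 = 5.56e-11.
[OH^-] = sqrt(Kb x [HCOO-]) = sqrt(5.56e-11 x 0.09929) = 2.35e-6 M.
pOH = 5.63, so pH = 14.00 - 5.63 = 8.37.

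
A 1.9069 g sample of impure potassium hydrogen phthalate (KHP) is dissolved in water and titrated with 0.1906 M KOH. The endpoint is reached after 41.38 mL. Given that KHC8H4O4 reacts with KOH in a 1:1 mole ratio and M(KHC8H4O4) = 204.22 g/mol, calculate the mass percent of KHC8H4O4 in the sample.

n(KOH) = 0.1906 x 0.04138 = 0.007887 mol.
n(KHC8H4O4) = 0.007887 / 1 = 0.007887 mol.
mass of KHC8H4O4 = 0.007887 x 204.22 = 1.611 g.
% purity = 1.611 / 1.9069 x 100 = 84.5%.

84.5%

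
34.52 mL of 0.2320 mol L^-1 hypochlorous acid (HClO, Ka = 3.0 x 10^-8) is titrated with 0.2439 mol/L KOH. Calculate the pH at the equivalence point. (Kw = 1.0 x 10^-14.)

n(HClO) = 0.2320 x 0.03452 = 0.008009 mol; V(KOH) at equivalence = 0.008009/0.2439 = 0.03284 L.
At equivalence all the acid is converted to ClO-; total volume = 0.03452 + 0.03284 = 0.06736 L, so [ClO-] = 0.008009/0.06736 = 0.1189 M.
Kb = Kw/Ka = 1.0e-14 / 3.0 x 10^-8 = 3.33e-7.
[OH^-] = sqrt(Kb x [ClO-]) = sqrt(3.33e-7 x 0.1189) = 0.000199 M.
pOH = 3.70, so pH = 14.00 - 3.70 = 10.30.

10.30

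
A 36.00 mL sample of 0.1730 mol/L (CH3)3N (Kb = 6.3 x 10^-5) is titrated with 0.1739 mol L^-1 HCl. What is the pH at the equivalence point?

n((CH3)3N) = 0.1730 x 0.03600 = 0.006228 mol; V(HCl) at equivalence = 0.006228/0.1739 = 0.03581 L.
At equivalence the base is fully converted to (CH3)3NH+; total volume = 0.07181 L, so [(CH3)3NH+] = 0.006228/0.07181 = 0.08672 M.
Ka((CH3)3NH+) = Kw/Kb = 1.0e-14 / 6.3 x 10^-5 = 1.59e-10.
[H^+] = sqrt(Ka x [(CH3)3NH+]) = sqrt(1.59e-10 x 0.08672) = 3.71e-6 M.
pH = -log(3.71e-6) = 5.43.

5.43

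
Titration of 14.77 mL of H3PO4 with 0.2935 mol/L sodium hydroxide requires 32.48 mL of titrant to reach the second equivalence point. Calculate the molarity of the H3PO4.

0.323 M

n(NaOH) = 0.2935 x 0.03248 = 0.009533 mol.
At the second equivalence point, 2 mol OH^- react per mol H3PO4, so n(H3PO4) = 0.009533 / 2 = 0.004766 mol.
[H3PO4] = 0.004766 / 0.01477 L = 0.323 M.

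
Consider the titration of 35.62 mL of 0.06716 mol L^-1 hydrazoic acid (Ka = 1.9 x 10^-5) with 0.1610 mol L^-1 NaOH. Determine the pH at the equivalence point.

8.70

n(HN3) = 0.06716 x 0.03562 = 0.002392 mol; V(NaOH) at equivalence = 0.002392/0.1610 = 0.01486 L.
At equivalence all the acid is converted to N3-; total volume = 0.03562 + 0.01486 = 0.05048 L, so [N3-] = 0.002392/0.05048 = 0.04739 M.
Kb = Kw/Ka = 1.0e-14 / 1.9 x 10^-5 = 5.26e-10.
[OH^-] = sqrt(Kb x [N3-]) = sqrt(5.26e-10 x 0.04739) = 4.99e-6 M.
pOH = 5.30, so pH = 14.00 - 5.30 = 8.70.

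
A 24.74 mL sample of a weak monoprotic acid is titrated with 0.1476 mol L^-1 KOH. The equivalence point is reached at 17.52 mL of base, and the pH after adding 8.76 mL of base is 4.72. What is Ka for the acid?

8.76 mL is half of the equivalence volume, so this is the half-equivalence point where [HA] = [A^-].
At half-equivalence pH = pKa, so pKa = 4.72.
Ka = 10^(-4.72) = 1.9 x 10^-5.

1.9 x 10^-5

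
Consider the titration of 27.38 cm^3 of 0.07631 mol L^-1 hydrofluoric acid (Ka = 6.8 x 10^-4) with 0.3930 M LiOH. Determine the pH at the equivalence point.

7.99

n(HF) = 0.07631 x 0.02738 = 0.002089 mol; V(LiOH) at equivalence = 0.002089/0.3930 = 0.005316 L.
At equivalence all the acid is converted to F-; total volume = 0.02738 + 0.005316 = 0.03270 L, so [F-] = 0.002089/0.03270 = 0.06390 M.
Kb = Kw/Ka = 1.0e-14 / 6.8 x 10^-4 = 1.47e-11.
[OH^-] = sqrt(Kb x [F-]) = sqrt(1.47e-11 x 0.06390) = 9.69e-7 M.
pOH = 6.01, so pH = 14.00 - 6.01 = 7.99.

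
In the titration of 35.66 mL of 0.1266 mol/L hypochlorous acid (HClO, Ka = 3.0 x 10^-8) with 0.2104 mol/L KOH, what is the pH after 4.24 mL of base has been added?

Initial n(HClO) = 0.1266 x 0.03566 = 0.004515 mol.
n(KOH) added = 0.2104 x 0.004240 = 0.0008921 mol, converting that many moles of HClO to ClO-.
Remaining n(HClO) = 0.003622 mol; n(ClO-) = 0.0008921 mol.
By Henderson-Hasselbalch, pH = pKa + log([A^-]/[HA]) = 7.52 + log(0.0008921/0.003622) = 7.52 + (-0.61) = 6.91.

6.91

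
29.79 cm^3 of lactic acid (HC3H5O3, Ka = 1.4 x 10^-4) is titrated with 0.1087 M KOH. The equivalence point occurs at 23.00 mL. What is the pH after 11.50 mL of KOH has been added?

3.85

11.50 mL is exactly half the equivalence volume (23.00/2), i.e. the half-equivalence point.
There, n(HA) = n(A^-), so pH = pKa = -log(1.4 x 10^-4) = 3.85.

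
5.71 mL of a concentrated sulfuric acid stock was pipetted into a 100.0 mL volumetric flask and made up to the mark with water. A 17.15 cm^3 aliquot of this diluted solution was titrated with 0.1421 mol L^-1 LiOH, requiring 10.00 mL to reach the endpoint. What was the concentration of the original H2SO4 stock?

0.726 M

n(LiOH) = 0.1421 x 0.01000 = 0.001421 mol.
n(H2SO4) in the aliquot = 0.001421 x 1/2 = 0.0007105 mol.
[diluted H2SO4] = 0.0007105 / 0.01715 = 0.04143 M.
Dilution factor = 100.0/5.710 = 17.51, so [stock] = 0.04143 x 17.51 = 0.726 M.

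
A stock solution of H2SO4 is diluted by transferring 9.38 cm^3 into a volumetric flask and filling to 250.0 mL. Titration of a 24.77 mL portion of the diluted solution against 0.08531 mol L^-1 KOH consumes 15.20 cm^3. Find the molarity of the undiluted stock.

n(KOH) = 0.08531 x 0.01520 = 0.001297 mol.
n(H2SO4) in the aliquot = 0.001297 x 1/2 = 0.0006484 mol.
[diluted H2SO4] = 0.0006484 / 0.02477 = 0.02618 M.
Dilution factor = 250.0/9.380 = 26.65, so [stock] = 0.02618 x 26.65 = 0.698 M.

0.698 M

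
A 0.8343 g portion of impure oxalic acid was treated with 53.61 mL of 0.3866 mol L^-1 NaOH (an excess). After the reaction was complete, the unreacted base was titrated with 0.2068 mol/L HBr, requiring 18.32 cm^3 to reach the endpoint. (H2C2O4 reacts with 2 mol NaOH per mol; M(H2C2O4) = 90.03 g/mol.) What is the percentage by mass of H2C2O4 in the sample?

Total n(NaOH) added = 0.3866 x 0.05361 = 0.02073 mol.
n(HBr) used = 0.2068 x 0.01832 = 0.003789 mol, which equals the excess n(NaOH).
So n(NaOH) consumed by the sample = 0.02073 - 0.003789 = 0.01694 mol.
n(H2C2O4) = 0.01694 / 2 = 0.008469 mol.
mass H2C2O4 = 0.008469 x 90.03 = 0.7624 g, so %H2C2O4 = 0.7624/0.8343 x 100 = 91.4%.

91.4%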